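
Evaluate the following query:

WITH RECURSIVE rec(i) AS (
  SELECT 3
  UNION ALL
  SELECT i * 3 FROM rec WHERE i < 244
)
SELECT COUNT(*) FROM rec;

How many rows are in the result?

Base: i=3.
Iteration 1: 3 < 244 holds -> i = 3 * 3 = 9.
Iteration 2: 9 < 244 holds -> i = 9 * 3 = 27.
Iteration 3: 27 < 244 holds -> i = 27 * 3 = 81.
Iteration 4: 81 < 244 holds -> i = 81 * 3 = 243.
Iteration 5: 243 < 244 holds -> i = 243 * 3 = 729.
Iteration 6: 729 < 244 fails; recursion stops.
Total rows emitted: 6.

6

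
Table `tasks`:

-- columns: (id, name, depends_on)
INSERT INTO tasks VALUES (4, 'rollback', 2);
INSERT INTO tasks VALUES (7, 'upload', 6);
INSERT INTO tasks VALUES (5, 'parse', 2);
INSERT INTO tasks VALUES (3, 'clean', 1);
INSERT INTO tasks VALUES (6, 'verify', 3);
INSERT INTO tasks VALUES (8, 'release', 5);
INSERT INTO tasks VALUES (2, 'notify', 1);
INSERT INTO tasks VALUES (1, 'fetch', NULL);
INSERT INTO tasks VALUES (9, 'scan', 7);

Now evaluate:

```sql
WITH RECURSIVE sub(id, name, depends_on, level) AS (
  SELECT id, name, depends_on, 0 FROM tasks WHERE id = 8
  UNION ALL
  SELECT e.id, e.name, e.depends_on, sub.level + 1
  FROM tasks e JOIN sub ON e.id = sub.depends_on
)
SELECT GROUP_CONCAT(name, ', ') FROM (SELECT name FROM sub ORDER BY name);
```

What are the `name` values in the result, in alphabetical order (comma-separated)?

fetch, notify, parse, release

Base: id=8 (release), depends_on=5, level 0.
Iteration 1: join on id=5 -> parse (id 5, depends_on=2, level 1).
Iteration 2: join on id=2 -> notify (id 2, depends_on=1, level 2).
Iteration 3: join on id=1 -> fetch (id 1, depends_on=NULL, level 3).
Iteration 4: depends_on is NULL; no match; recursion stops.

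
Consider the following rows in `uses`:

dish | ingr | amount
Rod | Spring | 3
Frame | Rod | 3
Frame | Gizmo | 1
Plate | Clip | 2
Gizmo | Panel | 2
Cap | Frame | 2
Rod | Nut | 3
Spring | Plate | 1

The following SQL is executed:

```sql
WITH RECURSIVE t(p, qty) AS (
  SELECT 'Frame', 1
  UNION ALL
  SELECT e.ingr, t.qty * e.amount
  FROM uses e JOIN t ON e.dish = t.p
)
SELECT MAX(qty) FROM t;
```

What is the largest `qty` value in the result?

Base: (Frame, qty=1).
Iteration 1: components of {Frame} -> Gizmo = 1*1 = 1, Rod = 1*3 = 3.
Iteration 2: components of {Gizmo,Rod} -> Nut = 3*3 = 9, Panel = 1*2 = 2, Spring = 3*3 = 9.
Iteration 3: components of {Nut,Panel,Spring} -> Plate = 9*1 = 9.
Iteration 4: components of {Plate} -> Clip = 9*2 = 18.
Iteration 5: no further components; recursion stops.
qty values: 1, 3, 1, 9, 9, 2, 9, 18; the maximum is 18.

18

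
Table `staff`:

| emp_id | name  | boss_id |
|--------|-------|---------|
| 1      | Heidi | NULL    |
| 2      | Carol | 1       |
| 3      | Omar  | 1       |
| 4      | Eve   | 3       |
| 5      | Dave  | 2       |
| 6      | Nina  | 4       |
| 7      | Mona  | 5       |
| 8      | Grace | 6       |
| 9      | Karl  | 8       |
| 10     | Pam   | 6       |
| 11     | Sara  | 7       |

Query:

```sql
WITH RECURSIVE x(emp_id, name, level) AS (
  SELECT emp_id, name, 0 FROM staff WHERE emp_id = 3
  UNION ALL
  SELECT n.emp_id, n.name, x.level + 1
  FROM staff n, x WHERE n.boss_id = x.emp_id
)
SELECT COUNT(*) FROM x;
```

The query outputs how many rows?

Base: emp_id=3 (Omar) at level 0.
Iteration 1: rows with boss_id in {3} -> Eve (id 4, level 1).
Iteration 2: rows with boss_id in {4} -> Nina (id 6, level 2).
Iteration 3: rows with boss_id in {6} -> Grace (id 8, level 3), Pam (id 10, level 3).
Iteration 4: rows with boss_id in {8,10} -> Karl (id 9, level 4).
Iteration 5: no rows with boss_id in {9}; recursion stops.
Total rows emitted: 6.

6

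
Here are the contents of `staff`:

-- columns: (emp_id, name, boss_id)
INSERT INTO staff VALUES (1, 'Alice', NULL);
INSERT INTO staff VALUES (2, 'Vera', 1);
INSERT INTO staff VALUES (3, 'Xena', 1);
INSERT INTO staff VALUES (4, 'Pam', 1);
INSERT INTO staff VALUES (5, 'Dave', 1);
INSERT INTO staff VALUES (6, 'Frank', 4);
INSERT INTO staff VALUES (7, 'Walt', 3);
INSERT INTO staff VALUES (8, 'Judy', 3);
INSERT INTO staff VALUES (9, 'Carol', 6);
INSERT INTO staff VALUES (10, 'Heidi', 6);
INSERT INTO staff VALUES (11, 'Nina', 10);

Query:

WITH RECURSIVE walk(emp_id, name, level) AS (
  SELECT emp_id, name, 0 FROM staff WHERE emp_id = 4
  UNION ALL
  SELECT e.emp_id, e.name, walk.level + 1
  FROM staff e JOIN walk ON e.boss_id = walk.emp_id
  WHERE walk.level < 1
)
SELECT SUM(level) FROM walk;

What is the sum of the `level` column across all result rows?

Base: emp_id=4 (Pam) at level 0.
Iteration 1: rows with boss_id in {4} -> Frank (id 6, level 1).
Iteration 2: level < 1 fails for all current rows; recursion stops.
SUM(level) = 0 + 1 = 1.

1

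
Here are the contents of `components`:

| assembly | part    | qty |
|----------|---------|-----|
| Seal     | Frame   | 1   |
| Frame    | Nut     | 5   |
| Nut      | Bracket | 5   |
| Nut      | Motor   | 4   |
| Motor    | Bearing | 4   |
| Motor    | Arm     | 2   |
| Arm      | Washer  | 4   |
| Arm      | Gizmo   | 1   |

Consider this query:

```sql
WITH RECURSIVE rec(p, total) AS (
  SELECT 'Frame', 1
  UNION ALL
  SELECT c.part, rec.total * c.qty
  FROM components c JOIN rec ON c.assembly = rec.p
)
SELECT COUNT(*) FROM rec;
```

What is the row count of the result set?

Base: (Frame, total=1).
Iteration 1: components of {Frame} -> Nut = 1*5 = 5.
Iteration 2: components of {Nut} -> Bracket = 5*5 = 25, Motor = 5*4 = 20.
Iteration 3: components of {Bracket,Motor} -> Arm = 20*2 = 40, Bearing = 20*4 = 80.
Iteration 4: components of {Arm,Bearing} -> Gizmo = 40*1 = 40, Washer = 40*4 = 160.
Iteration 5: no further components; recursion stops.
Total rows emitted: 8.

8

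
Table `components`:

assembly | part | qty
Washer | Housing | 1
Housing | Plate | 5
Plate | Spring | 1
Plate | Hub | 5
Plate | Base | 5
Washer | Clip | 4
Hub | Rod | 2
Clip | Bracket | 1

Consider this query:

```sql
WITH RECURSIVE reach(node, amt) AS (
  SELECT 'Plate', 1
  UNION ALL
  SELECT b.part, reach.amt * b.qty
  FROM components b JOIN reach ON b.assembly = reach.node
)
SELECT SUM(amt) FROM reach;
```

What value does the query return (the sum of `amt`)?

22

Base: (Plate, amt=1).
Iteration 1: components of {Plate} -> Base = 1*5 = 5, Hub = 1*5 = 5, Spring = 1*1 = 1.
Iteration 2: components of {Base,Hub,Spring} -> Rod = 5*2 = 10.
Iteration 3: no further components; recursion stops.
SUM(amt) = 1 + 1 + 5 + 5 + 10 = 22.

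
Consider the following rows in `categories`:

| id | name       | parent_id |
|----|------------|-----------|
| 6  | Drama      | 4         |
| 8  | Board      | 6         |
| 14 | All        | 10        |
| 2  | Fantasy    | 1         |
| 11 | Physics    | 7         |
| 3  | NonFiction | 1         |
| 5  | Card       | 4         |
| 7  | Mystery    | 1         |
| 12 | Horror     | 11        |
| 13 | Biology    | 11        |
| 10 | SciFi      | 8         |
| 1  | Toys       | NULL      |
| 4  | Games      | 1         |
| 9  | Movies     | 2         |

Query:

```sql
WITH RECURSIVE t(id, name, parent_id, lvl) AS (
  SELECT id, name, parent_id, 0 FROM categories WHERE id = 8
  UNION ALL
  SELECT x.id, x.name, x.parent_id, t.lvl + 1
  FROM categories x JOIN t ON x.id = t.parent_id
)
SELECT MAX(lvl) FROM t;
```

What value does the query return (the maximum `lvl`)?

Base: id=8 (Board), parent_id=6, lvl 0.
Iteration 1: join on id=6 -> Drama (id 6, parent_id=4, lvl 1).
Iteration 2: join on id=4 -> Games (id 4, parent_id=1, lvl 2).
Iteration 3: join on id=1 -> Toys (id 1, parent_id=NULL, lvl 3).
Iteration 4: parent_id is NULL; no match; recursion stops.
lvl values: 0, 1, 2, 3; the maximum is 3.

3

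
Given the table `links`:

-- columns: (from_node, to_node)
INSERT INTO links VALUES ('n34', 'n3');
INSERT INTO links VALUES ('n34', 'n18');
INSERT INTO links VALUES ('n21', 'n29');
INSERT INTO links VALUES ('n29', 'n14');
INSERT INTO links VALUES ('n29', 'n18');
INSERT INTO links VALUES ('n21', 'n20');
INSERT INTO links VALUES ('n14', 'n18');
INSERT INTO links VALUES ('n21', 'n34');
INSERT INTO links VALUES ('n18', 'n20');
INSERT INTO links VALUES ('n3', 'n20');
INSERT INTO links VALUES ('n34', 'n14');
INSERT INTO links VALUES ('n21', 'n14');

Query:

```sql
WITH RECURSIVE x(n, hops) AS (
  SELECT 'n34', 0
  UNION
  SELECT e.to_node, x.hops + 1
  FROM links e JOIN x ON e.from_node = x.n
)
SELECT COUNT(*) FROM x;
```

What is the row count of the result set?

Base: (n34, hops=0).
Iteration 1: edges from {n34} -> (n14, hops=1), (n18, hops=1), (n3, hops=1).
Iteration 2: edges from {n14,n18,n3} -> (n18, hops=2), (n20, hops=2). [UNION drops 1 duplicate row(s)]
Iteration 3: edges from {n18,n20} -> (n20, hops=3).
Iteration 4: no outgoing edges from {n20}; recursion stops.
Total rows emitted: 7.

7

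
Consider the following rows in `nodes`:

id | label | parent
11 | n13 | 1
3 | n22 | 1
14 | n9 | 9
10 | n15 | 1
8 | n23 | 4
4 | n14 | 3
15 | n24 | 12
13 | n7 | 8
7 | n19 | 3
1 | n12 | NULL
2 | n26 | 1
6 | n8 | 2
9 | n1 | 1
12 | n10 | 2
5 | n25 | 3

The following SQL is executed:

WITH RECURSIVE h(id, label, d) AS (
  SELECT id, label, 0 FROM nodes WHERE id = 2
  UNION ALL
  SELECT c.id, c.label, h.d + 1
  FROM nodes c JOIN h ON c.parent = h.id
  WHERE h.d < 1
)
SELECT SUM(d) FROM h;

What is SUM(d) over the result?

Base: id=2 (n26) at d 0.
Iteration 1: rows with parent in {2} -> n8 (id 6, d 1), n10 (id 12, d 1).
Iteration 2: d < 1 fails for all current rows; recursion stops.
SUM(d) = 0 + 1 + 1 = 2.

2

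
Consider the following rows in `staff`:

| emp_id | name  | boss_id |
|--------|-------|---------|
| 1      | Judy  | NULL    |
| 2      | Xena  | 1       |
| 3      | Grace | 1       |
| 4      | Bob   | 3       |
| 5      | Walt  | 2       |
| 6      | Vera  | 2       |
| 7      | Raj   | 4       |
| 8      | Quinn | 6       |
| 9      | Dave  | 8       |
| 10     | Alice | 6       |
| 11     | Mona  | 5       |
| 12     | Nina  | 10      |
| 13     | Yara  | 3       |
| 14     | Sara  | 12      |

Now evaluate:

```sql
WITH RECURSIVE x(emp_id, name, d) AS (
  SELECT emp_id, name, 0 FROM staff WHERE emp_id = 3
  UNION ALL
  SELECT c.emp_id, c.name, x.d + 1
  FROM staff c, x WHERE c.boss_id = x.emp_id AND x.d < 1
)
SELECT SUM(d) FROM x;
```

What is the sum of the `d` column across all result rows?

2

Base: emp_id=3 (Grace) at d 0.
Iteration 1: rows with boss_id in {3} -> Bob (id 4, d 1), Yara (id 13, d 1).
Iteration 2: d < 1 fails for all current rows; recursion stops.
SUM(d) = 0 + 1 + 1 = 2.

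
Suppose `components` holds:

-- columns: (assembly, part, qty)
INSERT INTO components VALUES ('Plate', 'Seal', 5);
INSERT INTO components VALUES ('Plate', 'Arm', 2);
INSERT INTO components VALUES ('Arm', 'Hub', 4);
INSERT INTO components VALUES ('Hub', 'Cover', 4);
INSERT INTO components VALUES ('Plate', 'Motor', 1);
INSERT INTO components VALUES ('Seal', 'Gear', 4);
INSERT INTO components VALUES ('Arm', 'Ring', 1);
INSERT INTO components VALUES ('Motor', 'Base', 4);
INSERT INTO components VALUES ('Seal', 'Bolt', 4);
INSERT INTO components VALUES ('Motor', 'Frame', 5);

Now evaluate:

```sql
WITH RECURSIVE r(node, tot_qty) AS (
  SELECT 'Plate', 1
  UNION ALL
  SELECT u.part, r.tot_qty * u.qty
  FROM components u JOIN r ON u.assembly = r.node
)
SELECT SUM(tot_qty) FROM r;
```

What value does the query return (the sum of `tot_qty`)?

Base: (Plate, tot_qty=1).
Iteration 1: components of {Plate} -> Arm = 1*2 = 2, Motor = 1*1 = 1, Seal = 1*5 = 5.
Iteration 2: components of {Arm,Motor,Seal} -> Base = 1*4 = 4, Bolt = 5*4 = 20, Frame = 1*5 = 5, Gear = 5*4 = 20, Hub = 2*4 = 8, Ring = 2*1 = 2.
Iteration 3: components of {Base,Bolt,Frame,Gear,Hub,Ring} -> Cover = 8*4 = 32.
Iteration 4: no further components; recursion stops.
SUM(tot_qty) = 1 + 5 + 2 + 1 + 20 + 20 + 8 + 2 + 4 + 5 + 32 = 100.

100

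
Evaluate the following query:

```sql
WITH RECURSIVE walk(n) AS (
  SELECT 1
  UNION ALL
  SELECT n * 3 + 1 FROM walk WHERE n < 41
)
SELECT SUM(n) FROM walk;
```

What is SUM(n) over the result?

Base: n=1.
Iteration 1: 1 < 41 holds -> n = 1 * 3 + 1 = 4.
Iteration 2: 4 < 41 holds -> n = 4 * 3 + 1 = 13.
Iteration 3: 13 < 41 holds -> n = 13 * 3 + 1 = 40.
Iteration 4: 40 < 41 holds -> n = 40 * 3 + 1 = 121.
Iteration 5: 121 < 41 fails; recursion stops.
SUM(n) = 1 + 4 + 13 + 40 + 121 = 179.

179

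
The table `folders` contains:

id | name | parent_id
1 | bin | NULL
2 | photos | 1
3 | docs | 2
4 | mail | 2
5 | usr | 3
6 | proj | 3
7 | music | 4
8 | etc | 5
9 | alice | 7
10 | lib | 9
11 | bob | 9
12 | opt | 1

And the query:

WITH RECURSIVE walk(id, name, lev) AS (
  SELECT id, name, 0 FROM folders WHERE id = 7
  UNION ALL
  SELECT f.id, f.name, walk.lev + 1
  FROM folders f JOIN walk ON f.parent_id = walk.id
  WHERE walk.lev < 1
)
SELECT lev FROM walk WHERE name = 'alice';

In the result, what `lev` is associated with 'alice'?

1

Base: id=7 (music) at lev 0.
Iteration 1: rows with parent_id in {7} -> alice (id 9, lev 1).
Iteration 2: lev < 1 fails for all current rows; recursion stops.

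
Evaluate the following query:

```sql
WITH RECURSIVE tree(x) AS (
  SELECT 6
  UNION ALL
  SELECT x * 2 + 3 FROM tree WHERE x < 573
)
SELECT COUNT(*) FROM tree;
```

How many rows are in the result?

7

Base: x=6.
Iteration 1: 6 < 573 holds -> x = 6 * 2 + 3 = 15.
Iteration 2: 15 < 573 holds -> x = 15 * 2 + 3 = 33.
Iteration 3: 33 < 573 holds -> x = 33 * 2 + 3 = 69.
Iteration 4: 69 < 573 holds -> x = 69 * 2 + 3 = 141.
Iteration 5: 141 < 573 holds -> x = 141 * 2 + 3 = 285.
Iteration 6: 285 < 573 holds -> x = 285 * 2 + 3 = 573.
Iteration 7: 573 < 573 fails; recursion stops.
Total rows emitted: 7.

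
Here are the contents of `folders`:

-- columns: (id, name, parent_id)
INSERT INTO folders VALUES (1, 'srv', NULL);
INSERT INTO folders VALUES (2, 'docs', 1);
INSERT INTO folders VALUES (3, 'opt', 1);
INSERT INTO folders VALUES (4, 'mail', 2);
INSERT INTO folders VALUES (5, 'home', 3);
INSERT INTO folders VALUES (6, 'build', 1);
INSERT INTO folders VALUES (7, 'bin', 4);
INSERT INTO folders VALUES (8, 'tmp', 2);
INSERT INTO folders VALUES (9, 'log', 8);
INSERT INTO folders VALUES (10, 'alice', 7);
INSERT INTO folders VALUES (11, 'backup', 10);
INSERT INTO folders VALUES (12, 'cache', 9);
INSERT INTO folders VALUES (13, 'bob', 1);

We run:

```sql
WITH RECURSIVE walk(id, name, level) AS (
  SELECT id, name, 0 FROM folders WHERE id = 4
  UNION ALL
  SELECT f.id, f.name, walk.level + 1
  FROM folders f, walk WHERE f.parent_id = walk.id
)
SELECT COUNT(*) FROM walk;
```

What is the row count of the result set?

Base: id=4 (mail) at level 0.
Iteration 1: rows with parent_id in {4} -> bin (id 7, level 1).
Iteration 2: rows with parent_id in {7} -> alice (id 10, level 2).
Iteration 3: rows with parent_id in {10} -> backup (id 11, level 3).
Iteration 4: no rows with parent_id in {11}; recursion stops.
Total rows emitted: 4.

4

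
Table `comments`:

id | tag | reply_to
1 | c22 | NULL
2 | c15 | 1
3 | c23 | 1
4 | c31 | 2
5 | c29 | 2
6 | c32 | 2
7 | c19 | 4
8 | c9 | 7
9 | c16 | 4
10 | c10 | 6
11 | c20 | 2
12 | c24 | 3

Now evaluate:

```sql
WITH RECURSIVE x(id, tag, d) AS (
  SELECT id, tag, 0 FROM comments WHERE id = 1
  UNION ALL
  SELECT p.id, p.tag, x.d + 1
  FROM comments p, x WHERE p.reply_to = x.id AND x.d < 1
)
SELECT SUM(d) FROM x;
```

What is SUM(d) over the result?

Base: id=1 (c22) at d 0.
Iteration 1: rows with reply_to in {1} -> c15 (id 2, d 1), c23 (id 3, d 1).
Iteration 2: d < 1 fails for all current rows; recursion stops.
SUM(d) = 0 + 1 + 1 = 2.

2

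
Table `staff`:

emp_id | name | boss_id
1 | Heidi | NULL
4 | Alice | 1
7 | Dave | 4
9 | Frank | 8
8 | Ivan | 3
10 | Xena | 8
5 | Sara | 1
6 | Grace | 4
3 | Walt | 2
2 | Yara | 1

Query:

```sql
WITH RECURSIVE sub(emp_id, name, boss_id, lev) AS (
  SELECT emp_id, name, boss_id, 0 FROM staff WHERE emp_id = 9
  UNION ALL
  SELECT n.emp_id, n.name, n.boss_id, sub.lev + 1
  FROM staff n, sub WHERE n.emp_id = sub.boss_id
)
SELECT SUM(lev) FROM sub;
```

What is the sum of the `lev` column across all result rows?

10

Base: emp_id=9 (Frank), boss_id=8, lev 0.
Iteration 1: join on emp_id=8 -> Ivan (id 8, boss_id=3, lev 1).
Iteration 2: join on emp_id=3 -> Walt (id 3, boss_id=2, lev 2).
Iteration 3: join on emp_id=2 -> Yara (id 2, boss_id=1, lev 3).
Iteration 4: join on emp_id=1 -> Heidi (id 1, boss_id=NULL, lev 4).
Iteration 5: boss_id is NULL; no match; recursion stops.
SUM(lev) = 0 + 1 + 2 + 3 + 4 = 10.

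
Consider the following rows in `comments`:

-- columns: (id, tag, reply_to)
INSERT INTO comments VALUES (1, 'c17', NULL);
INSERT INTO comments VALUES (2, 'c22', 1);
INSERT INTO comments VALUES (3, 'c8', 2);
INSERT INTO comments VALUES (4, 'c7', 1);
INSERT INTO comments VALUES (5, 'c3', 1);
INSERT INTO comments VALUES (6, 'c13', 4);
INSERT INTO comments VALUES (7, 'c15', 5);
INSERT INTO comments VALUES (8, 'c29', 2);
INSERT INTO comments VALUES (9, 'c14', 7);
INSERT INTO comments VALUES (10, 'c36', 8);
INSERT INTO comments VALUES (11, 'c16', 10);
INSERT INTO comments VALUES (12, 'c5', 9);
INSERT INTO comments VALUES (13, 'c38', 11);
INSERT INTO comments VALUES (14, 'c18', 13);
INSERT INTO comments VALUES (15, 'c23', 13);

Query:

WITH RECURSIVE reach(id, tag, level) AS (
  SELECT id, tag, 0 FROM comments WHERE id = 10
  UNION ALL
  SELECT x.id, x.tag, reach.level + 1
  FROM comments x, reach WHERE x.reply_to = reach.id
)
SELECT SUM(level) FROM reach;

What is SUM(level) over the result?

Base: id=10 (c36) at level 0.
Iteration 1: rows with reply_to in {10} -> c16 (id 11, level 1).
Iteration 2: rows with reply_to in {11} -> c38 (id 13, level 2).
Iteration 3: rows with reply_to in {13} -> c18 (id 14, level 3), c23 (id 15, level 3).
Iteration 4: no rows with reply_to in {14,15}; recursion stops.
SUM(level) = 0 + 1 + 2 + 3 + 3 = 9.

9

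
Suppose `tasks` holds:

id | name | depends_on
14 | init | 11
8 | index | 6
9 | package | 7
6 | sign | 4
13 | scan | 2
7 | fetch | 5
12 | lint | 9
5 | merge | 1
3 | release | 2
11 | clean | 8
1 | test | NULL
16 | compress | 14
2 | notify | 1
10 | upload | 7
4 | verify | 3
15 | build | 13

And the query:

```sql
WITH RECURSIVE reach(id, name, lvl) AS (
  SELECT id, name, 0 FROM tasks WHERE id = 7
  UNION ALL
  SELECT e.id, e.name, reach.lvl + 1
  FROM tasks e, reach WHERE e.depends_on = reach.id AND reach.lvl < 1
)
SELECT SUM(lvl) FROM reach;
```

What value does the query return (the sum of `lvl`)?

Base: id=7 (fetch) at lvl 0.
Iteration 1: rows with depends_on in {7} -> package (id 9, lvl 1), upload (id 10, lvl 1).
Iteration 2: lvl < 1 fails for all current rows; recursion stops.
SUM(lvl) = 0 + 1 + 1 = 2.

2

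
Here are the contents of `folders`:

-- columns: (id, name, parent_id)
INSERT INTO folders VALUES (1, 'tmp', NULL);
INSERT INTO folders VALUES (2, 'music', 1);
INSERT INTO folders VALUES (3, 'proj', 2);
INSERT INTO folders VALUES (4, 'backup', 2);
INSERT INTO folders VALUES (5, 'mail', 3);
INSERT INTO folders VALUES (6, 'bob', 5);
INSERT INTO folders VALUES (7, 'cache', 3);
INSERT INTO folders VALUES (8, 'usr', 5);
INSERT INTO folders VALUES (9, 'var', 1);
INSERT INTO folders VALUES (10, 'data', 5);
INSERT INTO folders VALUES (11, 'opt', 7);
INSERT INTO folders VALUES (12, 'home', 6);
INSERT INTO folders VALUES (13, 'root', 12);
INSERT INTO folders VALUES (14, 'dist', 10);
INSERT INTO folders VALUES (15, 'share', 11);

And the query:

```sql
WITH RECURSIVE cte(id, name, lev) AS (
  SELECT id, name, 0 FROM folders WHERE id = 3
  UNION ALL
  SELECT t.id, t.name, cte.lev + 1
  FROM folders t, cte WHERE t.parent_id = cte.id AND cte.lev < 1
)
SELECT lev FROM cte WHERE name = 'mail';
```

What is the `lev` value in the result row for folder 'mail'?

Base: id=3 (proj) at lev 0.
Iteration 1: rows with parent_id in {3} -> mail (id 5, lev 1), cache (id 7, lev 1).
Iteration 2: lev < 1 fails for all current rows; recursion stops.

1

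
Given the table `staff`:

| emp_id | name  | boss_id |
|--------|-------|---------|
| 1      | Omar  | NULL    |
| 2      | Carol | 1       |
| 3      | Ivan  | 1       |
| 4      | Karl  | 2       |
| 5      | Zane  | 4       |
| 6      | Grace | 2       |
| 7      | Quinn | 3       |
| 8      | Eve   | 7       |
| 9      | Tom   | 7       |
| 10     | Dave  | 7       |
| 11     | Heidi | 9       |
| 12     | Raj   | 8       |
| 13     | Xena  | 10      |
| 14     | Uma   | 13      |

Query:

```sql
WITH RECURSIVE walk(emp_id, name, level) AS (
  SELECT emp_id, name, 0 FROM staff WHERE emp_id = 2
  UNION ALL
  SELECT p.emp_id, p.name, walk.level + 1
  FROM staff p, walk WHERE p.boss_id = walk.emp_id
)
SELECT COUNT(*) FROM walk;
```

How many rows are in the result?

Base: emp_id=2 (Carol) at level 0.
Iteration 1: rows with boss_id in {2} -> Karl (id 4, level 1), Grace (id 6, level 1).
Iteration 2: rows with boss_id in {4,6} -> Zane (id 5, level 2).
Iteration 3: no rows with boss_id in {5}; recursion stops.
Total rows emitted: 4.

4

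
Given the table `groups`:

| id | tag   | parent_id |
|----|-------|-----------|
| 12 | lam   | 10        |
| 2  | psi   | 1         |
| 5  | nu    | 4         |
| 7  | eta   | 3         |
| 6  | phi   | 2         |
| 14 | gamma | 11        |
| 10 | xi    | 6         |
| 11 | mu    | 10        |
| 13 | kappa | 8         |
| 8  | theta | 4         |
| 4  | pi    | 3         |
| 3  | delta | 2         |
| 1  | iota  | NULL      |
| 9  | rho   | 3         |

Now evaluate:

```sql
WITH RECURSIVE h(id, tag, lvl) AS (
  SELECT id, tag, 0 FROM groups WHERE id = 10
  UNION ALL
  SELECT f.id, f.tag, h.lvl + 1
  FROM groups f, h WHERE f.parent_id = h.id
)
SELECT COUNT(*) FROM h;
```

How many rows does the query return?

4

Base: id=10 (xi) at lvl 0.
Iteration 1: rows with parent_id in {10} -> mu (id 11, lvl 1), lam (id 12, lvl 1).
Iteration 2: rows with parent_id in {11,12} -> gamma (id 14, lvl 2).
Iteration 3: no rows with parent_id in {14}; recursion stops.
Total rows emitted: 4.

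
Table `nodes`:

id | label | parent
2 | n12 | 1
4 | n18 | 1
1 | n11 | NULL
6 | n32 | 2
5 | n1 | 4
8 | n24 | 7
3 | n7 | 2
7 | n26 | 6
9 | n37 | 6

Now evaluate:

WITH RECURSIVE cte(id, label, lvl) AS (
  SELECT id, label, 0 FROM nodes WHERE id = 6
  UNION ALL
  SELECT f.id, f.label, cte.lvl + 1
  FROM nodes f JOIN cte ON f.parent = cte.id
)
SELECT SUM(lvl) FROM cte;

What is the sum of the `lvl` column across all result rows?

4

Base: id=6 (n32) at lvl 0.
Iteration 1: rows with parent in {6} -> n26 (id 7, lvl 1), n37 (id 9, lvl 1).
Iteration 2: rows with parent in {7,9} -> n24 (id 8, lvl 2).
Iteration 3: no rows with parent in {8}; recursion stops.
SUM(lvl) = 0 + 1 + 1 + 2 = 4.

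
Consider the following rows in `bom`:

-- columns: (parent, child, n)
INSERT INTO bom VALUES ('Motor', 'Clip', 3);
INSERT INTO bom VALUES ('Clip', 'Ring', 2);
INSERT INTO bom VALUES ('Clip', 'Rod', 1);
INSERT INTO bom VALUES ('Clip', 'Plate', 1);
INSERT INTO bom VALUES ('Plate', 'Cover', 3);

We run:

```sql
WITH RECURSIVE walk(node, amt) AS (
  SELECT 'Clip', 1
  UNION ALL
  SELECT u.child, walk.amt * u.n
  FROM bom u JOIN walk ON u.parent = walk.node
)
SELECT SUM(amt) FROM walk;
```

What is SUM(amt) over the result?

Base: (Clip, amt=1).
Iteration 1: components of {Clip} -> Plate = 1*1 = 1, Ring = 1*2 = 2, Rod = 1*1 = 1.
Iteration 2: components of {Plate,Ring,Rod} -> Cover = 1*3 = 3.
Iteration 3: no further components; recursion stops.
SUM(amt) = 1 + 2 + 1 + 1 + 3 = 8.

8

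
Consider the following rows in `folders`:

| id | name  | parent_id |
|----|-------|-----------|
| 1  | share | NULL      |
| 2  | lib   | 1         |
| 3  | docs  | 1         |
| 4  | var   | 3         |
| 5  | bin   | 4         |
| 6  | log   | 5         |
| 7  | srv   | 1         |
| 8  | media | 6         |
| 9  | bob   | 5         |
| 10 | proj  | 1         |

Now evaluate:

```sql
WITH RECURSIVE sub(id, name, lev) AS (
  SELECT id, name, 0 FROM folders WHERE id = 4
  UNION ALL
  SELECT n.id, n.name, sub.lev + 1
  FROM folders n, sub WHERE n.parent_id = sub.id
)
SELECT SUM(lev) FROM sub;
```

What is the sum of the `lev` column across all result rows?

Base: id=4 (var) at lev 0.
Iteration 1: rows with parent_id in {4} -> bin (id 5, lev 1).
Iteration 2: rows with parent_id in {5} -> log (id 6, lev 2), bob (id 9, lev 2).
Iteration 3: rows with parent_id in {6,9} -> media (id 8, lev 3).
Iteration 4: no rows with parent_id in {8}; recursion stops.
SUM(lev) = 0 + 1 + 2 + 2 + 3 = 8.

8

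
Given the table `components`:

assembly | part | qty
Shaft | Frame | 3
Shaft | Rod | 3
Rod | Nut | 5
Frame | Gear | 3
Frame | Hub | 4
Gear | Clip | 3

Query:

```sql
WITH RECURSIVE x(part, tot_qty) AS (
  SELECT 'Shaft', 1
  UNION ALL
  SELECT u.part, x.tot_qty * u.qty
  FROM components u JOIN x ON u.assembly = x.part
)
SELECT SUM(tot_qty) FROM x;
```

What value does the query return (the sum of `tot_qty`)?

Base: (Shaft, tot_qty=1).
Iteration 1: components of {Shaft} -> Frame = 1*3 = 3, Rod = 1*3 = 3.
Iteration 2: components of {Frame,Rod} -> Gear = 3*3 = 9, Hub = 3*4 = 12, Nut = 3*5 = 15.
Iteration 3: components of {Gear,Hub,Nut} -> Clip = 9*3 = 27.
Iteration 4: no further components; recursion stops.
SUM(tot_qty) = 1 + 3 + 3 + 9 + 12 + 15 + 27 = 70.

70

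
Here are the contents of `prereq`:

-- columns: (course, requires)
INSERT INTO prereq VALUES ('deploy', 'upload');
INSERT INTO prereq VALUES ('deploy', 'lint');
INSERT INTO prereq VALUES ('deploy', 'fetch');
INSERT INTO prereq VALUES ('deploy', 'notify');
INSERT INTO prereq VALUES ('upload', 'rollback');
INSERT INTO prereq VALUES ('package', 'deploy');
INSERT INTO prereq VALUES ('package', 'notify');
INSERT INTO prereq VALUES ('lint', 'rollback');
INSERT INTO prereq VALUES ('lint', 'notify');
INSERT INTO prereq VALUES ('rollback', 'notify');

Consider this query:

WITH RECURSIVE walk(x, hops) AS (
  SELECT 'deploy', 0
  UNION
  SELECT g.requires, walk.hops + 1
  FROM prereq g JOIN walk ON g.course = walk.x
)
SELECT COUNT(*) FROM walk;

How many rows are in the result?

Base: (deploy, hops=0).
Iteration 1: edges from {deploy} -> (fetch, hops=1), (lint, hops=1), (notify, hops=1), (upload, hops=1).
Iteration 2: edges from {fetch,lint,notify,upload} -> (notify, hops=2), (rollback, hops=2). [UNION drops 1 duplicate row(s)]
Iteration 3: edges from {notify,rollback} -> (notify, hops=3).
Iteration 4: no outgoing edges from {notify}; recursion stops.
Total rows emitted: 8.

8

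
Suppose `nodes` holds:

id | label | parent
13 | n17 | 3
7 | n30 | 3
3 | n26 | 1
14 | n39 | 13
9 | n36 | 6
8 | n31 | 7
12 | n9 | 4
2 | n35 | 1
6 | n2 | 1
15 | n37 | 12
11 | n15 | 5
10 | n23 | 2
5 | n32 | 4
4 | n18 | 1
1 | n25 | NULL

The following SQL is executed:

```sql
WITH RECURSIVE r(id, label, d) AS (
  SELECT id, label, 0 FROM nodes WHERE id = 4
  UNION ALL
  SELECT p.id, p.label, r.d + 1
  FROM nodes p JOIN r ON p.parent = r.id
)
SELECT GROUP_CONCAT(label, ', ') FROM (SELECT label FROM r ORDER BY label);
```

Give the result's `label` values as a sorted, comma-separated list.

Base: id=4 (n18) at d 0.
Iteration 1: rows with parent in {4} -> n32 (id 5, d 1), n9 (id 12, d 1).
Iteration 2: rows with parent in {5,12} -> n15 (id 11, d 2), n37 (id 15, d 2).
Iteration 3: no rows with parent in {11,15}; recursion stops.

n15, n18, n32, n37, n9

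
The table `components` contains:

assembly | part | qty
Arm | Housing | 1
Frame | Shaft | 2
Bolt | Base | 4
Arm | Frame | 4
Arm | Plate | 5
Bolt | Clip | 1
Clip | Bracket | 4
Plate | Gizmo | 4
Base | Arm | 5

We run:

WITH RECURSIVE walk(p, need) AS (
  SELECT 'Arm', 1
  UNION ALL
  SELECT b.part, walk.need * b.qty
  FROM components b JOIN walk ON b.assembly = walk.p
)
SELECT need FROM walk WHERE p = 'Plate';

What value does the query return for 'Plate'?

Base: (Arm, need=1).
Iteration 1: components of {Arm} -> Frame = 1*4 = 4, Housing = 1*1 = 1, Plate = 1*5 = 5.
Iteration 2: components of {Frame,Housing,Plate} -> Gizmo = 5*4 = 20, Shaft = 4*2 = 8.
Iteration 3: no further components; recursion stops.

5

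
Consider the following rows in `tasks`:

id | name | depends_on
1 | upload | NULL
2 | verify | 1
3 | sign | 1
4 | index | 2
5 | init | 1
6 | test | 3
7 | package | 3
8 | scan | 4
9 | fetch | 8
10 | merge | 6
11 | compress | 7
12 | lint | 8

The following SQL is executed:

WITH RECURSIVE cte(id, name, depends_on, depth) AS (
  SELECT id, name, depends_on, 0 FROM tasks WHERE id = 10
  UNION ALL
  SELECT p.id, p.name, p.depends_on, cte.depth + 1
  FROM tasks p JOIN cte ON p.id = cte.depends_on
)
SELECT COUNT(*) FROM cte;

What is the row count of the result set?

4

Base: id=10 (merge), depends_on=6, depth 0.
Iteration 1: join on id=6 -> test (id 6, depends_on=3, depth 1).
Iteration 2: join on id=3 -> sign (id 3, depends_on=1, depth 2).
Iteration 3: join on id=1 -> upload (id 1, depends_on=NULL, depth 3).
Iteration 4: depends_on is NULL; no match; recursion stops.
Total rows emitted: 4.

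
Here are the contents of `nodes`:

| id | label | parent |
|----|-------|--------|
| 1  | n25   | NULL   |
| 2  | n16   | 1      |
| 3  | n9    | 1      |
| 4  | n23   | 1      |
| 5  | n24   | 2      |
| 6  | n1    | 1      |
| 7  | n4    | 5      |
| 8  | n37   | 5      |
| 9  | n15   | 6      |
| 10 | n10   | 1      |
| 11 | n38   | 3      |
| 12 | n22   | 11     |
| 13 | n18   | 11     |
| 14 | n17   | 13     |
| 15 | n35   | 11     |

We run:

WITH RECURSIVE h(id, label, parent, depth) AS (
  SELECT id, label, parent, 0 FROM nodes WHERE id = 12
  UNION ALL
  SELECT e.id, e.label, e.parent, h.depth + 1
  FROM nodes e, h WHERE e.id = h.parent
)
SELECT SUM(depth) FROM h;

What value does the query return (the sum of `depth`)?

Base: id=12 (n22), parent=11, depth 0.
Iteration 1: join on id=11 -> n38 (id 11, parent=3, depth 1).
Iteration 2: join on id=3 -> n9 (id 3, parent=1, depth 2).
Iteration 3: join on id=1 -> n25 (id 1, parent=NULL, depth 3).
Iteration 4: parent is NULL; no match; recursion stops.
SUM(depth) = 0 + 1 + 2 + 3 = 6.

6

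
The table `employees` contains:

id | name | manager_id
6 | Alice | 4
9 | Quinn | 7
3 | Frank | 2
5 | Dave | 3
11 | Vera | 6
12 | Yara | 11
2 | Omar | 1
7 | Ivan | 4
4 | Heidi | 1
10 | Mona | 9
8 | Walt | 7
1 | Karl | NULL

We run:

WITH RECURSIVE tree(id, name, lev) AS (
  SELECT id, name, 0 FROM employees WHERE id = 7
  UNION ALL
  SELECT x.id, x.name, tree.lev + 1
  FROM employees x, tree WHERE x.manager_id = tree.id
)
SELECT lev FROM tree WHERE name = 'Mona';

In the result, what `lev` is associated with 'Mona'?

2

Base: id=7 (Ivan) at lev 0.
Iteration 1: rows with manager_id in {7} -> Walt (id 8, lev 1), Quinn (id 9, lev 1).
Iteration 2: rows with manager_id in {8,9} -> Mona (id 10, lev 2).
Iteration 3: no rows with manager_id in {10}; recursion stops.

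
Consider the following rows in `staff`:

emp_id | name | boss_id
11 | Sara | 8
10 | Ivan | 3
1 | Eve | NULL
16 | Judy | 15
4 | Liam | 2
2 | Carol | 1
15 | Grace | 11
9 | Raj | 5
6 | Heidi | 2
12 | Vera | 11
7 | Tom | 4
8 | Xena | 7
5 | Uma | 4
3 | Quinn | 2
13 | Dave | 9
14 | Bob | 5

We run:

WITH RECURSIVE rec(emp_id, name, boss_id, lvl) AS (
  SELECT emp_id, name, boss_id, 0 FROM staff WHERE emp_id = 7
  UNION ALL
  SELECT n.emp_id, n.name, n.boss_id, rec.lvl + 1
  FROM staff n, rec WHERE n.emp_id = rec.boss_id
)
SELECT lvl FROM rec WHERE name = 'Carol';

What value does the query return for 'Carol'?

2

Base: emp_id=7 (Tom), boss_id=4, lvl 0.
Iteration 1: join on emp_id=4 -> Liam (id 4, boss_id=2, lvl 1).
Iteration 2: join on emp_id=2 -> Carol (id 2, boss_id=1, lvl 2).
Iteration 3: join on emp_id=1 -> Eve (id 1, boss_id=NULL, lvl 3).
Iteration 4: boss_id is NULL; no match; recursion stops.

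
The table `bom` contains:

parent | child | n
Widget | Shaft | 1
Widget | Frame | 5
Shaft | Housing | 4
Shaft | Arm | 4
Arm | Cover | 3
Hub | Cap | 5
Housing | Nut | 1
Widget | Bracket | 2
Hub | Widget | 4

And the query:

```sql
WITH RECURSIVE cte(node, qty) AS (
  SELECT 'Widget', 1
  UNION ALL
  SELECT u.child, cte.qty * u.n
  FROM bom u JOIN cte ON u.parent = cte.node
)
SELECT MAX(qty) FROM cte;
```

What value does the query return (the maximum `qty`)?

12

Base: (Widget, qty=1).
Iteration 1: components of {Widget} -> Bracket = 1*2 = 2, Frame = 1*5 = 5, Shaft = 1*1 = 1.
Iteration 2: components of {Bracket,Frame,Shaft} -> Arm = 1*4 = 4, Housing = 1*4 = 4.
Iteration 3: components of {Arm,Housing} -> Cover = 4*3 = 12, Nut = 4*1 = 4.
Iteration 4: no further components; recursion stops.
qty values: 1, 2, 5, 1, 4, 4, 12, 4; the maximum is 12.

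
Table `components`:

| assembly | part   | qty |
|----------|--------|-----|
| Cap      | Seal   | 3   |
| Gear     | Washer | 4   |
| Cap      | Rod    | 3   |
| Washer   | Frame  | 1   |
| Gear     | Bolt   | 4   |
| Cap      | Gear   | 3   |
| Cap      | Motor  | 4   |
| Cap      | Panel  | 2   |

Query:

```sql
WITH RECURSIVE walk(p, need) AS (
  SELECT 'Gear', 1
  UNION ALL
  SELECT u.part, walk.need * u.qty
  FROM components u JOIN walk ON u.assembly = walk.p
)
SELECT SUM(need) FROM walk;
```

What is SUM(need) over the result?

13

Base: (Gear, need=1).
Iteration 1: components of {Gear} -> Bolt = 1*4 = 4, Washer = 1*4 = 4.
Iteration 2: components of {Bolt,Washer} -> Frame = 4*1 = 4.
Iteration 3: no further components; recursion stops.
SUM(need) = 1 + 4 + 4 + 4 = 13.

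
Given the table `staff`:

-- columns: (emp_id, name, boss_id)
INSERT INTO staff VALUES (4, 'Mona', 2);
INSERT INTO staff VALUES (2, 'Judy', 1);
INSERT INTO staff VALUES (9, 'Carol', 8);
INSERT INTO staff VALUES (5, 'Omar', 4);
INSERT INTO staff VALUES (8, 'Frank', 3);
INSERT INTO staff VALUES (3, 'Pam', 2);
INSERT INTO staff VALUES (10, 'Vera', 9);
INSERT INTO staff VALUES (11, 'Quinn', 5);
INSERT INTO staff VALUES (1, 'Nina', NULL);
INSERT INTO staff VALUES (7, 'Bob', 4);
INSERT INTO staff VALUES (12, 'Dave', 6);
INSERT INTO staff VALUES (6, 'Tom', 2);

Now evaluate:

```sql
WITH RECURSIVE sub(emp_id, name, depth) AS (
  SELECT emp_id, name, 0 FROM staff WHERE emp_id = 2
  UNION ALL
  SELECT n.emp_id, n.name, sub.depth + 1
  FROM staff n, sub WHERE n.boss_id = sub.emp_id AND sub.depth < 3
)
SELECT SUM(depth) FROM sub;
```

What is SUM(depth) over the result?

17

Base: emp_id=2 (Judy) at depth 0.
Iteration 1: rows with boss_id in {2} -> Pam (id 3, depth 1), Mona (id 4, depth 1), Tom (id 6, depth 1).
Iteration 2: rows with boss_id in {3,4,6} -> Omar (id 5, depth 2), Bob (id 7, depth 2), Frank (id 8, depth 2), Dave (id 12, depth 2).
Iteration 3: rows with boss_id in {5,7,8,12} -> Carol (id 9, depth 3), Quinn (id 11, depth 3).
Iteration 4: depth < 3 fails for all current rows; recursion stops.
SUM(depth) = 0 + 1 + 1 + 1 + 2 + 2 + 2 + 2 + 3 + 3 = 17.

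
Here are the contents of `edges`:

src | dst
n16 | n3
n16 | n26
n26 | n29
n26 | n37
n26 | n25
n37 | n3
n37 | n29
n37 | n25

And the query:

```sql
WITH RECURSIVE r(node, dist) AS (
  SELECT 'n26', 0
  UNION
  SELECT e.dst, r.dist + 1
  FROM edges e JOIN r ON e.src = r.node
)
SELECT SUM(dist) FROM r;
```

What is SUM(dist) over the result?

Base: (n26, dist=0).
Iteration 1: edges from {n26} -> (n25, dist=1), (n29, dist=1), (n37, dist=1).
Iteration 2: edges from {n25,n29,n37} -> (n25, dist=2), (n29, dist=2), (n3, dist=2).
Iteration 3: no outgoing edges from {n25,n29,n3}; recursion stops.
SUM(dist) = 0 + 1 + 1 + 1 + 2 + 2 + 2 = 9.

9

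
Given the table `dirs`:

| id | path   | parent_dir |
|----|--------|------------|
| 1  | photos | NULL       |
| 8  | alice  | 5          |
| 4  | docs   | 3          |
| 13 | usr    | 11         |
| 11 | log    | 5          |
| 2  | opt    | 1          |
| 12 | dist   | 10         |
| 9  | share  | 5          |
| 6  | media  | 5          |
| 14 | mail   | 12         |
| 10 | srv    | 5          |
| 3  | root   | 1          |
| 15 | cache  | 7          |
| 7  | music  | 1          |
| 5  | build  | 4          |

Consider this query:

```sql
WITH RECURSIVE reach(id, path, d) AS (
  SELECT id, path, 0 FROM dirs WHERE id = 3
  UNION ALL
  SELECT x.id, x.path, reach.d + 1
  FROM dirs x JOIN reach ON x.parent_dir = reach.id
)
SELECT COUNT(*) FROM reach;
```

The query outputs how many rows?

Base: id=3 (root) at d 0.
Iteration 1: rows with parent_dir in {3} -> docs (id 4, d 1).
Iteration 2: rows with parent_dir in {4} -> build (id 5, d 2).
Iteration 3: rows with parent_dir in {5} -> media (id 6, d 3), alice (id 8, d 3), share (id 9, d 3), srv (id 10, d 3), log (id 11, d 3).
Iteration 4: rows with parent_dir in {6,8,9,10,11} -> dist (id 12, d 4), usr (id 13, d 4).
Iteration 5: rows with parent_dir in {12,13} -> mail (id 14, d 5).
Iteration 6: no rows with parent_dir in {14}; recursion stops.
Total rows emitted: 11.

11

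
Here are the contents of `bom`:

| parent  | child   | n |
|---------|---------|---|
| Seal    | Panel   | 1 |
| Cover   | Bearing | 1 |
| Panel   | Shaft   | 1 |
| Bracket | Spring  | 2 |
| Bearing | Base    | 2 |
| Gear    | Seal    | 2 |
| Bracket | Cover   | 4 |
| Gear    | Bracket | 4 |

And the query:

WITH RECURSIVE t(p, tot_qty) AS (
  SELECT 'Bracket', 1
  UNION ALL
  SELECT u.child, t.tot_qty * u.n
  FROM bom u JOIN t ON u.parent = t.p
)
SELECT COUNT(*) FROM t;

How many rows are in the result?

5

Base: (Bracket, tot_qty=1).
Iteration 1: components of {Bracket} -> Cover = 1*4 = 4, Spring = 1*2 = 2.
Iteration 2: components of {Cover,Spring} -> Bearing = 4*1 = 4.
Iteration 3: components of {Bearing} -> Base = 4*2 = 8.
Iteration 4: no further components; recursion stops.
Total rows emitted: 5.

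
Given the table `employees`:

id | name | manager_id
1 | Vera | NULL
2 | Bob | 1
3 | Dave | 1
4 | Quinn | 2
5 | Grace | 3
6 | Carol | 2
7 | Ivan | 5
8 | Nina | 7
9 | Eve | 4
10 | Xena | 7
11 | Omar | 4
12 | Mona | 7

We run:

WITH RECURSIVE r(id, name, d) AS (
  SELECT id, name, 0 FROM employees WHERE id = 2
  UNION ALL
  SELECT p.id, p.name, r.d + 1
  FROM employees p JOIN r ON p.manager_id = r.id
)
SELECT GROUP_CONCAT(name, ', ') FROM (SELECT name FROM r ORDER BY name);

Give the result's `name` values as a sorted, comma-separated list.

Bob, Carol, Eve, Omar, Quinn

Base: id=2 (Bob) at d 0.
Iteration 1: rows with manager_id in {2} -> Quinn (id 4, d 1), Carol (id 6, d 1).
Iteration 2: rows with manager_id in {4,6} -> Eve (id 9, d 2), Omar (id 11, d 2).
Iteration 3: no rows with manager_id in {9,11}; recursion stops.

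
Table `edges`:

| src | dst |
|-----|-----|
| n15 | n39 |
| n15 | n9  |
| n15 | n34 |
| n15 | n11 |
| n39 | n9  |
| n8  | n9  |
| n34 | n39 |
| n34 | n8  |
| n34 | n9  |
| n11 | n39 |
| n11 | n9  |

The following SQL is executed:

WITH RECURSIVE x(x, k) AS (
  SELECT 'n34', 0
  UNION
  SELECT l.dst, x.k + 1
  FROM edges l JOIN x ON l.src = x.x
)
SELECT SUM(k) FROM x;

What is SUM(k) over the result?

5

Base: (n34, k=0).
Iteration 1: edges from {n34} -> (n39, k=1), (n8, k=1), (n9, k=1).
Iteration 2: edges from {n39,n8,n9} -> (n9, k=2). [UNION drops 1 duplicate row(s)]
Iteration 3: no outgoing edges from {n9}; recursion stops.
SUM(k) = 0 + 1 + 1 + 1 + 2 = 5.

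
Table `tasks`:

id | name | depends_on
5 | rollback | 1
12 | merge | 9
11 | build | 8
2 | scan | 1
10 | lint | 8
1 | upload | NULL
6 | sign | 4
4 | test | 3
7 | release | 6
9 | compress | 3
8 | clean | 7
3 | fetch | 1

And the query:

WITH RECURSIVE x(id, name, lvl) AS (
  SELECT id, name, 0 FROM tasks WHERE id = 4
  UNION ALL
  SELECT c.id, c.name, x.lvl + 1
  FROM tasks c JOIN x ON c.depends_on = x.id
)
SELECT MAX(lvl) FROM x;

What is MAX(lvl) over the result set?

Base: id=4 (test) at lvl 0.
Iteration 1: rows with depends_on in {4} -> sign (id 6, lvl 1).
Iteration 2: rows with depends_on in {6} -> release (id 7, lvl 2).
Iteration 3: rows with depends_on in {7} -> clean (id 8, lvl 3).
Iteration 4: rows with depends_on in {8} -> lint (id 10, lvl 4), build (id 11, lvl 4).
Iteration 5: no rows with depends_on in {10,11}; recursion stops.
lvl values: 0, 1, 2, 3, 4, 4; the maximum is 4.

4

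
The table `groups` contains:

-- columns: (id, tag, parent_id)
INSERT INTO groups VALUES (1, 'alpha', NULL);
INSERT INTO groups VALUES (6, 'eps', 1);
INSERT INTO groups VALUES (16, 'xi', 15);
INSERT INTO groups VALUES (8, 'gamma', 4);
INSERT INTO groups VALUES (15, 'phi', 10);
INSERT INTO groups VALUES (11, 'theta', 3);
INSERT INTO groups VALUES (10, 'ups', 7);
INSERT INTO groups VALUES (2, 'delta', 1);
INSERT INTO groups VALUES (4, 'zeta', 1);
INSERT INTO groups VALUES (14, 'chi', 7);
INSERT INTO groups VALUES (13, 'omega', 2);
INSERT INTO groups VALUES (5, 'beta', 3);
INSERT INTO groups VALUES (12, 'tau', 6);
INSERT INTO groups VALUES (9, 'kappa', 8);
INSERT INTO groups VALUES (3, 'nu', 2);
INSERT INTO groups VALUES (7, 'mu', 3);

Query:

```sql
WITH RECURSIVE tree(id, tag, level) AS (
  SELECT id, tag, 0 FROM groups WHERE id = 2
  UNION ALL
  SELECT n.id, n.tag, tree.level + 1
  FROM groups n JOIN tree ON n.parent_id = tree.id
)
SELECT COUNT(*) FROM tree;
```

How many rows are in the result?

Base: id=2 (delta) at level 0.
Iteration 1: rows with parent_id in {2} -> nu (id 3, level 1), omega (id 13, level 1).
Iteration 2: rows with parent_id in {3,13} -> beta (id 5, level 2), mu (id 7, level 2), theta (id 11, level 2).
Iteration 3: rows with parent_id in {5,7,11} -> ups (id 10, level 3), chi (id 14, level 3).
Iteration 4: rows with parent_id in {10,14} -> phi (id 15, level 4).
Iteration 5: rows with parent_id in {15} -> xi (id 16, level 5).
Iteration 6: no rows with parent_id in {16}; recursion stops.
Total rows emitted: 10.

10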